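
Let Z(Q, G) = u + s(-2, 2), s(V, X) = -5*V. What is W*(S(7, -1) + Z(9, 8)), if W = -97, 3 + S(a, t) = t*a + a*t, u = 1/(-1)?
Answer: 776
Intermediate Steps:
u = -1
S(a, t) = -3 + 2*a*t (S(a, t) = -3 + (t*a + a*t) = -3 + (a*t + a*t) = -3 + 2*a*t)
Z(Q, G) = 9 (Z(Q, G) = -1 - 5*(-2) = -1 + 10 = 9)
W*(S(7, -1) + Z(9, 8)) = -97*((-3 + 2*7*(-1)) + 9) = -97*((-3 - 14) + 9) = -97*(-17 + 9) = -97*(-8) = 776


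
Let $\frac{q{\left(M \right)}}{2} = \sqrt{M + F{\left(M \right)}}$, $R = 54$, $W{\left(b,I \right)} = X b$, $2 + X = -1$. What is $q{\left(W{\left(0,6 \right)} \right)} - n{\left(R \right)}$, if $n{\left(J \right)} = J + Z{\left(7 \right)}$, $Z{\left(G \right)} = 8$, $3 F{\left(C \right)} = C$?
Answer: $-62$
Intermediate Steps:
$X = -3$ ($X = -2 - 1 = -3$)
$F{\left(C \right)} = \frac{C}{3}$
$W{\left(b,I \right)} = - 3 b$
$q{\left(M \right)} = \frac{4 \sqrt{3} \sqrt{M}}{3}$ ($q{\left(M \right)} = 2 \sqrt{M + \frac{M}{3}} = 2 \sqrt{\frac{4 M}{3}} = 2 \frac{2 \sqrt{3} \sqrt{M}}{3} = \frac{4 \sqrt{3} \sqrt{M}}{3}$)
$n{\left(J \right)} = 8 + J$ ($n{\left(J \right)} = J + 8 = 8 + J$)
$q{\left(W{\left(0,6 \right)} \right)} - n{\left(R \right)} = \frac{4 \sqrt{3} \sqrt{\left(-3\right) 0}}{3} - \left(8 + 54\right) = \frac{4 \sqrt{3} \sqrt{0}}{3} - 62 = \frac{4}{3} \sqrt{3} \cdot 0 - 62 = 0 - 62 = -62$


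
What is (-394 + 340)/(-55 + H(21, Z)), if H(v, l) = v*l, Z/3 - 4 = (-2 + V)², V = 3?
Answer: -27/130 ≈ -0.20769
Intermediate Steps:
Z = 15 (Z = 12 + 3*(-2 + 3)² = 12 + 3*1² = 12 + 3*1 = 12 + 3 = 15)
H(v, l) = l*v
(-394 + 340)/(-55 + H(21, Z)) = (-394 + 340)/(-55 + 15*21) = -54/(-55 + 315) = -54/260 = -54*1/260 = -27/130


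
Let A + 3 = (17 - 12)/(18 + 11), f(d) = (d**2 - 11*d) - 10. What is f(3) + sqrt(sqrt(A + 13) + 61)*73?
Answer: -34 + 73*sqrt(51301 + 29*sqrt(8555))/29 ≈ 550.86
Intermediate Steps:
f(d) = -10 + d**2 - 11*d
A = -82/29 (A = -3 + (17 - 12)/(18 + 11) = -3 + 5/29 = -82/29 ≈ -2.8276)
f(3) + sqrt(sqrt(A + 13) + 61)*73 = (-10 + 3**2 - 11*3) + sqrt(sqrt(-82/29 + 13) + 61)*73 = (-10 + 9 - 33) + sqrt(sqrt(295/29) + 61)*73 = -34 + sqrt(sqrt(8555)/29 + 61)*73 = -34 + sqrt(61 + sqrt(8555)/29)*73 = -34 + 73*sqrt(61 + sqrt(8555)/29)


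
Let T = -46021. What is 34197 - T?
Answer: 80218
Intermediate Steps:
34197 - T = 34197 - 1*(-46021) = 34197 + 46021 = 80218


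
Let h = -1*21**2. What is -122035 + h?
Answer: -122476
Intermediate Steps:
h = -441 (h = -1*441 = -441)
-122035 + h = -122035 - 441 = -122476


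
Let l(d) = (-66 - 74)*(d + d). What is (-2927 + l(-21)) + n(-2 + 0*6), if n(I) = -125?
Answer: 2828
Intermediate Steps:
l(d) = -280*d
(-2927 + l(-21)) + n(-2 + 0*6) = (-2927 - 280*(-21)) - 125 = (-2927 + 5880) - 125 = 2953 - 125 = 2828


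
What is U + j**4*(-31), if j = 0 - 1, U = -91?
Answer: -122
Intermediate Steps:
j = -1
U + j**4*(-31) = -91 + (-1)**4*(-31) = -91 + 1*(-31) = -91 - 31 = -122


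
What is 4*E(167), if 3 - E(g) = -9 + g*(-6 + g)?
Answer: -107500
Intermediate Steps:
E(g) = 12 - g*(-6 + g) (E(g) = 3 - (-9 + g*(-6 + g)) = 3 + (9 - g*(-6 + g)) = 12 - g*(-6 + g))
4*E(167) = 4*(12 - 1*167**2 + 6*167) = 4*(12 - 1*27889 + 1002) = 4*(12 - 27889 + 1002) = 4*(-26875) = -107500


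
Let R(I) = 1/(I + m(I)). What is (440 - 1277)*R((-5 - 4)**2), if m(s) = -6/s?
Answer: -22599/2185 ≈ -10.343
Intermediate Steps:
R(I) = 1/(I - 6/I)
(440 - 1277)*R((-5 - 4)**2) = (440 - 1277)*((-5 - 4)**2/(-6 + ((-5 - 4)**2)**2)) = -837*(-9)**2/(-6 + ((-9)**2)**2) = -67797/(-6 + 81**2) = -67797/(-6 + 6561) = -67797/6555 = -837*27/2185 = -22599/2185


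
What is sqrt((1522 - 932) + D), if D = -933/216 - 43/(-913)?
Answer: sqrt(70307195618)/10956 ≈ 24.202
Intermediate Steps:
D = -280847/65736 (D = -933*1/216 - 43*(-1/913) = -311/72 + 43/913 = -280847/65736 ≈ -4.2723)
sqrt((1522 - 932) + D) = sqrt((1522 - 932) - 280847/65736) = sqrt(590 - 280847/65736) = sqrt(38503393/65736) = sqrt(70307195618)/10956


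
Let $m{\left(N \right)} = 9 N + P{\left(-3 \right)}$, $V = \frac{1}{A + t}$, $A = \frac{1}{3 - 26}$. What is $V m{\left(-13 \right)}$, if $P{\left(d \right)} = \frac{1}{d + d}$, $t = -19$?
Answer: $\frac{16169}{2628} \approx 6.1526$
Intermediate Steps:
$A = - \frac{1}{23}$ ($A = \frac{1}{-23} = - \frac{1}{23} \approx -0.043478$)
$P{\left(d \right)} = \frac{1}{2 d}$
$V = - \frac{23}{438}$ ($V = \frac{1}{- \frac{1}{23} - 19} = \frac{1}{- \frac{438}{23}} = - \frac{23}{438} \approx -0.052511$)
$m{\left(N \right)} = - \frac{1}{6} + 9 N$ ($m{\left(N \right)} = 9 N + \frac{1}{2 \left(-3\right)} = 9 N + \frac{1}{2} \left(- \frac{1}{3}\right) = 9 N - \frac{1}{6} = - \frac{1}{6} + 9 N$)
$V m{\left(-13 \right)} = - \frac{23 \left(- \frac{1}{6} + 9 \left(-13\right)\right)}{438} = - \frac{23 \left(- \frac{1}{6} - 117\right)}{438} = \left(- \frac{23}{438}\right) \left(- \frac{703}{6}\right) = \frac{16169}{2628}$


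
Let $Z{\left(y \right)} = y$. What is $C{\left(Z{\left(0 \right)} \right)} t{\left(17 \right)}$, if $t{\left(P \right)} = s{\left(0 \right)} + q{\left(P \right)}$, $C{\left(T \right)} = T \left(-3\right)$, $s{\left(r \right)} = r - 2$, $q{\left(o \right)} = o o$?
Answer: $0$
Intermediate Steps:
$q{\left(o \right)} = o^{2}$
$s{\left(r \right)} = -2 + r$
$C{\left(T \right)} = - 3 T$
$t{\left(P \right)} = -2 + P^{2}$ ($t{\left(P \right)} = \left(-2 + 0\right) + P^{2} = -2 + P^{2}$)
$C{\left(Z{\left(0 \right)} \right)} t{\left(17 \right)} = \left(-3\right) 0 \left(-2 + 17^{2}\right) = 0 \left(-2 + 289\right) = 0 \cdot 287 = 0$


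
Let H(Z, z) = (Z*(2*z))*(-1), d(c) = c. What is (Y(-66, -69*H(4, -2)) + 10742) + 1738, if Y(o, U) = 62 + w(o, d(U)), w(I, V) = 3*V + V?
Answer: 8126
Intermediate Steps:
H(Z, z) = -2*Z*z (H(Z, z) = (2*Z*z)*(-1) = -2*Z*z)
w(I, V) = 4*V
Y(o, U) = 62 + 4*U
(Y(-66, -69*H(4, -2)) + 10742) + 1738 = ((62 + 4*(-(-138)*4*(-2))) + 10742) + 1738 = ((62 + 4*(-69*16)) + 10742) + 1738 = ((62 + 4*(-1104)) + 10742) + 1738 = ((62 - 4416) + 10742) + 1738 = (-4354 + 10742) + 1738 = 6388 + 1738 = 8126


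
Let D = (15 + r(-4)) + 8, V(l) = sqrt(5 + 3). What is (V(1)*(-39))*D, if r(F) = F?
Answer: -1482*sqrt(2) ≈ -2095.9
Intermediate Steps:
V(l) = 2*sqrt(2) (V(l) = sqrt(8) = 2*sqrt(2))
D = 19 (D = (15 - 4) + 8 = 11 + 8 = 19)
(V(1)*(-39))*D = ((2*sqrt(2))*(-39))*19 = -78*sqrt(2)*19 = -1482*sqrt(2)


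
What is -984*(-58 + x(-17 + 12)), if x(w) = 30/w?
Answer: 62976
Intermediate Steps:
-984*(-58 + x(-17 + 12)) = -984*(-58 + 30/(-17 + 12)) = -984*(-58 + 30/(-5)) = -984*(-58 + 30*(-⅕)) = -984*(-58 - 6) = -984*(-64) = 62976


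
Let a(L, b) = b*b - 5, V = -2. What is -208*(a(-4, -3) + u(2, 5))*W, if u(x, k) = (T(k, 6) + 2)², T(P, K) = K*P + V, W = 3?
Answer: -564096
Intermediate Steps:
a(L, b) = -5 + b² (a(L, b) = b² - 5 = -5 + b²)
T(P, K) = -2 + K*P (T(P, K) = K*P - 2 = -2 + K*P)
u(x, k) = 36*k² (u(x, k) = ((-2 + 6*k) + 2)² = (6*k)² = 36*k²)
-208*(a(-4, -3) + u(2, 5))*W = -208*((-5 + (-3)²) + 36*5²)*3 = -208*((-5 + 9) + 36*25)*3 = -208*(4 + 900)*3 = -188032*3 = -208*2712 = -564096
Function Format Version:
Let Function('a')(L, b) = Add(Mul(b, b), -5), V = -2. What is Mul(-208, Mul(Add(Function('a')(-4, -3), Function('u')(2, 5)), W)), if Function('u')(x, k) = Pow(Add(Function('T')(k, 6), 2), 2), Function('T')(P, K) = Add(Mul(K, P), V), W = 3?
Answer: -564096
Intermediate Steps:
Function('a')(L, b) = Add(-5, Pow(b, 2)) (Function('a')(L, b) = Add(Pow(b, 2), -5) = Add(-5, Pow(b, 2)))
Function('T')(P, K) = Add(-2, Mul(K, P)) (Function('T')(P, K) = Add(Mul(K, P), -2) = Add(-2, Mul(K, P)))
Function('u')(x, k) = Mul(36, Pow(k, 2)) (Function('u')(x, k) = Pow(Add(Add(-2, Mul(6, k)), 2), 2) = Pow(Mul(6, k), 2) = Mul(36, Pow(k, 2)))
Mul(-208, Mul(Add(Function('a')(-4, -3), Function('u')(2, 5)), W)) = Mul(-208, Mul(Add(Add(-5, Pow(-3, 2)), Mul(36, Pow(5, 2))), 3)) = Mul(-208, Mul(Add(Add(-5, 9), Mul(36, 25)), 3)) = Mul(-208, Mul(Add(4, 900), 3)) = Mul(-208, Mul(904, 3)) = Mul(-208, 2712) = -564096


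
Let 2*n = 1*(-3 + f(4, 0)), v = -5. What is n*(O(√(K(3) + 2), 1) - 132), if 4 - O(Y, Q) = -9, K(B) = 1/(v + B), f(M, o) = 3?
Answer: 0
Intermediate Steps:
K(B) = 1/(-5 + B)
O(Y, Q) = 13 (O(Y, Q) = 4 - 1*(-9) = 4 + 9 = 13)
n = 0 (n = (1*(-3 + 3))/2 = (1*0)/2 = (½)*0 = 0)
n*(O(√(K(3) + 2), 1) - 132) = 0*(13 - 132) = 0*(-119) = 0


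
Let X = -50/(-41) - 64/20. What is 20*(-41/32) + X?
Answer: -45273/1640 ≈ -27.605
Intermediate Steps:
X = -406/205 (X = -50*(-1/41) - 64*1/20 = 50/41 - 16/5 = -406/205 ≈ -1.9805)
20*(-41/32) + X = 20*(-41/32) - 406/205 = -205/8 - 406/205 = -45273/1640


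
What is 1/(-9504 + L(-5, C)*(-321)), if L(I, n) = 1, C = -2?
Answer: -1/9825 ≈ -0.00010178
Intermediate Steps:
1/(-9504 + L(-5, C)*(-321)) = 1/(-9504 + 1*(-321)) = 1/(-9504 - 321) = 1/(-9825) = -1/9825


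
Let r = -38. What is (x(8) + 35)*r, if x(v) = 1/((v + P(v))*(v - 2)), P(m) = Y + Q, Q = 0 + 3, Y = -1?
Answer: -39919/30 ≈ -1330.6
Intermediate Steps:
Q = 3
P(m) = 2 (P(m) = -1 + 3 = 2)
x(v) = 1/((-2 + v)*(2 + v)) (x(v) = 1/((v + 2)*(v - 2)) = 1/((2 + v)*(-2 + v)) = 1/((-2 + v)*(2 + v)))
(x(8) + 35)*r = (1/(-4 + 8**2) + 35)*(-38) = (1/(-4 + 64) + 35)*(-38) = (1/60 + 35)*(-38) = (2101/60)*(-38) = -39919/30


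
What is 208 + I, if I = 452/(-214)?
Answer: 22030/107 ≈ 205.89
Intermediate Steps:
I = -226/107 (I = 452*(-1/214) = -226/107 ≈ -2.1121)
208 + I = 208 - 226/107 = 22030/107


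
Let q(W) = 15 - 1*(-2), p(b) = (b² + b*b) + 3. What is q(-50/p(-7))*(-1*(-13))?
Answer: 221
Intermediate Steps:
p(b) = 3 + 2*b² (p(b) = (b² + b²) + 3 = 2*b² + 3 = 3 + 2*b²)
q(W) = 17 (q(W) = 15 + 2 = 17)
q(-50/p(-7))*(-1*(-13)) = 17*(-1*(-13)) = 17*13 = 221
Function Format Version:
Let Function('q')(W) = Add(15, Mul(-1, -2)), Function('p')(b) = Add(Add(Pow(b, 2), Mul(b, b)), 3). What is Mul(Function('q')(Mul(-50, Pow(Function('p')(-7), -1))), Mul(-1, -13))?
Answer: 221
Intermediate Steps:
Function('p')(b) = Add(3, Mul(2, Pow(b, 2))) (Function('p')(b) = Add(Add(Pow(b, 2), Pow(b, 2)), 3) = Add(Mul(2, Pow(b, 2)), 3) = Add(3, Mul(2, Pow(b, 2))))
Function('q')(W) = 17 (Function('q')(W) = Add(15, 2) = 17)
Mul(Function('q')(Mul(-50, Pow(Function('p')(-7), -1))), Mul(-1, -13)) = Mul(17, Mul(-1, -13)) = Mul(17, 13) = 221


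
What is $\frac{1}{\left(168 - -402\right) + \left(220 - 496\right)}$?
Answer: $\frac{1}{294} \approx 0.0034014$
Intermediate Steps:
$\frac{1}{\left(168 - -402\right) + \left(220 - 496\right)} = \frac{1}{\left(168 + 402\right) - 276} = \frac{1}{570 - 276} = \frac{1}{294}$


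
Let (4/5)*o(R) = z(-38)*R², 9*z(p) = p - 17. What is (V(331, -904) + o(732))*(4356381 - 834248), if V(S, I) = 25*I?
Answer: -14496042788100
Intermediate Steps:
z(p) = -17/9 + p/9 (z(p) = (p - 17)/9 = (-17 + p)/9 = -17/9 + p/9)
o(R) = -275*R²/36 (o(R) = 5*((-17/9 + (⅑)*(-38))*R²)/4 = 5*((-17/9 - 38/9)*R²)/4 = 5*(-55*R²/9)/4 = -275*R²/36)
(V(331, -904) + o(732))*(4356381 - 834248) = (25*(-904) - 275/36*732²)*(4356381 - 834248) = (-22600 - 275/36*535824)*3522133 = (-22600 - 4093100)*3522133 = -4115700*3522133 = -14496042788100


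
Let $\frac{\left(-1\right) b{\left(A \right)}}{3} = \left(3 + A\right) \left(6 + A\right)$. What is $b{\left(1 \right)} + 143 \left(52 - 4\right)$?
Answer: $6780$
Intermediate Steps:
$b{\left(A \right)} = - 3 \left(3 + A\right) \left(6 + A\right)$
$b{\left(1 \right)} + 143 \left(52 - 4\right) = \left(-54 - 27 - 3 \cdot 1^{2}\right) + 143 \left(52 - 4\right) = \left(-54 - 27 - 3\right) + 143 \cdot 48 = \left(-54 - 27 - 3\right) + 6864 = -84 + 6864 = 6780$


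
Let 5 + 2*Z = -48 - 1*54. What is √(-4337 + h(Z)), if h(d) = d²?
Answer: I*√5899/2 ≈ 38.402*I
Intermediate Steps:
Z = -107/2 (Z = -5/2 + (-48 - 1*54)/2 = -5/2 + (-48 - 54)/2 = -5/2 + (½)*(-102) = -5/2 - 51 = -107/2 ≈ -53.500)
√(-4337 + h(Z)) = √(-4337 + (-107/2)²) = √(-4337 + 11449/4) = √(-5899/4) = I*√5899/2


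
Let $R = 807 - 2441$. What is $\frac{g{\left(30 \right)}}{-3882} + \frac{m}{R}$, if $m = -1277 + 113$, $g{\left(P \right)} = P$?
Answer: $\frac{372469}{528599} \approx 0.70463$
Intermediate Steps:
$R = -1634$ ($R = 807 - 2441 = -1634$)
$m = -1164$
$\frac{g{\left(30 \right)}}{-3882} + \frac{m}{R} = \frac{30}{-3882} - \frac{1164}{-1634} = 30 \left(- \frac{1}{3882}\right) - - \frac{582}{817} = - \frac{5}{647} + \frac{582}{817} = \frac{372469}{528599}$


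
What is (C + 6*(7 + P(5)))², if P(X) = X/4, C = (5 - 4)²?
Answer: 10201/4 ≈ 2550.3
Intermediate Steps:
C = 1 (C = 1² = 1)
P(X) = X/4 (P(X) = X*(¼) = X/4)
(C + 6*(7 + P(5)))² = (1 + 6*(7 + (¼)*5))² = (1 + 6*(7 + 5/4))² = (1 + 6*(33/4))² = (1 + 99/2)² = (101/2)² = 10201/4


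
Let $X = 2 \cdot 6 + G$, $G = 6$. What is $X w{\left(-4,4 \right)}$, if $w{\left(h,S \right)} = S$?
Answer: $72$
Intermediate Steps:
$X = 18$ ($X = 2 \cdot 6 + 6 = 12 + 6 = 18$)
$X w{\left(-4,4 \right)} = 18 \cdot 4 = 72$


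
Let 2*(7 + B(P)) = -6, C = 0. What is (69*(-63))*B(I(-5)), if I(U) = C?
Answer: 43470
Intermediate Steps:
I(U) = 0
B(P) = -10 (B(P) = -7 + (1/2)*(-6) = -7 - 3 = -10)
(69*(-63))*B(I(-5)) = (69*(-63))*(-10) = -4347*(-10) = 43470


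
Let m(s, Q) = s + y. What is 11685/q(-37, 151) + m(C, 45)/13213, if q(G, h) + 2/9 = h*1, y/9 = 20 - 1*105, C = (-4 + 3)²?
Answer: 1388508397/17930041 ≈ 77.440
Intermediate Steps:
C = 1 (C = (-1)² = 1)
y = -765 (y = 9*(20 - 1*105) = 9*(20 - 105) = 9*(-85) = -765)
q(G, h) = -2/9 + h (q(G, h) = -2/9 + h*1 = -2/9 + h)
m(s, Q) = -765 + s (m(s, Q) = s - 765 = -765 + s)
11685/q(-37, 151) + m(C, 45)/13213 = 11685/(-2/9 + 151) + (-765 + 1)/13213 = 11685/(1357/9) - 764*1/13213 = 11685*(9/1357) - 764/13213 = 105165/1357 - 764/13213 = 1388508397/17930041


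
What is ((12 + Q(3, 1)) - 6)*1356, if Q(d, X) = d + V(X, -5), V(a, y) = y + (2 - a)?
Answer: 6780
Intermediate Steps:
V(a, y) = 2 + y - a
Q(d, X) = -3 + d - X (Q(d, X) = d + (2 - 5 - X) = d + (-3 - X) = -3 + d - X)
((12 + Q(3, 1)) - 6)*1356 = ((12 + (-3 + 3 - 1*1)) - 6)*1356 = ((12 + (-3 + 3 - 1)) - 6)*1356 = ((12 - 1) - 6)*1356 = (11 - 6)*1356 = 5*1356 = 6780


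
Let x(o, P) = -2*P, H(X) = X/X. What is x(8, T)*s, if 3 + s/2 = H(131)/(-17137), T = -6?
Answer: -1233888/17137 ≈ -72.001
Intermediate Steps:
H(X) = 1
s = -102824/17137 (s = -6 + 2*(1/(-17137)) = -6 + 2*(1*(-1/17137)) = -6 + 2*(-1/17137) = -6 - 2/17137 = -102824/17137 ≈ -6.0001)
x(8, T)*s = -2*(-6)*(-102824/17137) = 12*(-102824/17137) = -1233888/17137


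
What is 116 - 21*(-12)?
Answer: 368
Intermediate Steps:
116 - 21*(-12) = 116 - 7*(-36) = 116 + 252 = 368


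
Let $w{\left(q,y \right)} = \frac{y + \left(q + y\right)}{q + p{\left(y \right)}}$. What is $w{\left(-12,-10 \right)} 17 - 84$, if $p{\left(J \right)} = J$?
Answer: $- \frac{652}{11} \approx -59.273$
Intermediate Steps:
$w{\left(q,y \right)} = \frac{q + 2 y}{q + y}$ ($w{\left(q,y \right)} = \frac{y + \left(q + y\right)}{q + y} = \frac{q + 2 y}{q + y}$)
$w{\left(-12,-10 \right)} 17 - 84 = \frac{-12 + 2 \left(-10\right)}{-12 - 10} \cdot 17 - 84 = \frac{-12 - 20}{-22} \cdot 17 - 84 = \left(- \frac{1}{22}\right) \left(-32\right) 17 - 84 = \frac{16}{11} \cdot 17 - 84 = \frac{272}{11} - 84 = - \frac{652}{11}$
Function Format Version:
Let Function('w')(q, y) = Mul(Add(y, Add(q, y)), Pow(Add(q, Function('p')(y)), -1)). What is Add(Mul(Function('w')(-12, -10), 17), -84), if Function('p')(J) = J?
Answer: Rational(-652, 11) ≈ -59.273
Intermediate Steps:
Function('w')(q, y) = Mul(Pow(Add(q, y), -1), Add(q, Mul(2, y))) (Function('w')(q, y) = Mul(Add(y, Add(q, y)), Pow(Add(q, y), -1)) = Mul(Add(q, Mul(2, y)), Pow(Add(q, y), -1)) = Mul(Pow(Add(q, y), -1), Add(q, Mul(2, y))))
Add(Mul(Function('w')(-12, -10), 17), -84) = Add(Mul(Mul(Pow(Add(-12, -10), -1), Add(-12, Mul(2, -10))), 17), -84) = Add(Mul(Mul(Pow(-22, -1), Add(-12, -20)), 17), -84) = Add(Mul(Mul(Rational(-1, 22), -32), 17), -84) = Add(Mul(Rational(16, 11), 17), -84) = Add(Rational(272, 11), -84) = Rational(-652, 11)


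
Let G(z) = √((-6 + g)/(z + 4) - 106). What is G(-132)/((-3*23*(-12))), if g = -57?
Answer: I*√27010/13248 ≈ 0.012405*I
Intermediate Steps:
G(z) = √(-106 - 63/(4 + z)) (G(z) = √((-6 - 57)/(z + 4) - 106) = √(-63/(4 + z) - 106) = √(-106 - 63/(4 + z)))
G(-132)/((-3*23*(-12))) = √((-487 - 106*(-132))/(4 - 132))/((-3*23*(-12))) = √((-487 + 13992)/(-128))/((-69*(-12))) = √(-1/128*13505)/828 = √(-13505/128)*(1/828) = (I*√27010/16)*(1/828) = I*√27010/13248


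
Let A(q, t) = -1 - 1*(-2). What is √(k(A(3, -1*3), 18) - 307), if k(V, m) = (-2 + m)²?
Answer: I*√51 ≈ 7.1414*I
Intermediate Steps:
A(q, t) = 1 (A(q, t) = -1 + 2 = 1)
√(k(A(3, -1*3), 18) - 307) = √((-2 + 18)² - 307) = √(16² - 307) = √(256 - 307) = √(-51) = I*√51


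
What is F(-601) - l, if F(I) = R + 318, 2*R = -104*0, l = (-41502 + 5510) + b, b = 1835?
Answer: 34475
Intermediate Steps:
l = -34157 (l = (-41502 + 5510) + 1835 = -35992 + 1835 = -34157)
R = 0 (R = (-104*0)/2 = (1/2)*0 = 0)
F(I) = 318 (F(I) = 0 + 318 = 318)
F(-601) - l = 318 - 1*(-34157) = 318 + 34157 = 34475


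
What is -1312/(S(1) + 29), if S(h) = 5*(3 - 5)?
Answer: -1312/19 ≈ -69.053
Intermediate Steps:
S(h) = -10 (S(h) = 5*(-2) = -10)
-1312/(S(1) + 29) = -1312/(-10 + 29) = -1312/19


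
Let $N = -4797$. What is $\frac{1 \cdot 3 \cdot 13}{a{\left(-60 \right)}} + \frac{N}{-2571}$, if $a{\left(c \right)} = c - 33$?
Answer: $\frac{38428}{26567} \approx 1.4465$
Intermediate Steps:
$a{\left(c \right)} = -33 + c$
$\frac{1 \cdot 3 \cdot 13}{a{\left(-60 \right)}} + \frac{N}{-2571} = \frac{1 \cdot 3 \cdot 13}{-33 - 60} - \frac{4797}{-2571} = \frac{3 \cdot 13}{-93} - - \frac{1599}{857} = 39 \left(- \frac{1}{93}\right) + \frac{1599}{857} = - \frac{13}{31} + \frac{1599}{857} = \frac{38428}{26567}$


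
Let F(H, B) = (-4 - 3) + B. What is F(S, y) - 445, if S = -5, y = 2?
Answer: -450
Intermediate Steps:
F(H, B) = -7 + B
F(S, y) - 445 = (-7 + 2) - 445 = -5 - 445 = -450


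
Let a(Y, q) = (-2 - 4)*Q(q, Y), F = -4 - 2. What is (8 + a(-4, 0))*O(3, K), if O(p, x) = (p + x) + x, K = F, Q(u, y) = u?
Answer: -72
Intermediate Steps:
F = -6
K = -6
a(Y, q) = -6*q (a(Y, q) = (-2 - 4)*q = -6*q)
O(p, x) = p + 2*x
(8 + a(-4, 0))*O(3, K) = (8 - 6*0)*(3 + 2*(-6)) = (8 + 0)*(3 - 12) = 8*(-9) = -72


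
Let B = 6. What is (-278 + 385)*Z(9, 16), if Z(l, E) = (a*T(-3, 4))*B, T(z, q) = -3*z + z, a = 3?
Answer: 11556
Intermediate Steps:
T(z, q) = -2*z
Z(l, E) = 108 (Z(l, E) = (3*(-2*(-3)))*6 = (3*6)*6 = 18*6 = 108)
(-278 + 385)*Z(9, 16) = (-278 + 385)*108 = 107*108 = 11556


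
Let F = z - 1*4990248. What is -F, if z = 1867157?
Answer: 3123091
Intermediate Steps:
F = -3123091 (F = 1867157 - 1*4990248 = 1867157 - 4990248 = -3123091)
-F = -1*(-3123091) = 3123091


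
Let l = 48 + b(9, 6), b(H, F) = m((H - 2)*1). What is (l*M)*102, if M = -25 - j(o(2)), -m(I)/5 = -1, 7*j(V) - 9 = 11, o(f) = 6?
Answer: -1054170/7 ≈ -1.5060e+5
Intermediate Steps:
j(V) = 20/7 (j(V) = 9/7 + (1/7)*11 = 9/7 + 11/7 = 20/7)
m(I) = 5 (m(I) = -5*(-1) = 5)
M = -195/7 (M = -25 - 1*20/7 = -25 - 20/7 = -195/7 ≈ -27.857)
b(H, F) = 5
l = 53 (l = 48 + 5 = 53)
(l*M)*102 = (53*(-195/7))*102 = -10335/7*102 = -1054170/7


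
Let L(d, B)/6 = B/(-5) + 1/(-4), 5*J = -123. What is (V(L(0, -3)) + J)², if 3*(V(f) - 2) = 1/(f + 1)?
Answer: 109390681/216225 ≈ 505.91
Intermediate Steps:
J = -123/5 (J = (⅕)*(-123) = -123/5 ≈ -24.600)
L(d, B) = -3/2 - 6*B/5 (L(d, B) = 6*(B/(-5) + 1/(-4)) = 6*(B*(-⅕) + 1*(-¼)) = 6*(-B/5 - ¼) = 6*(-¼ - B/5) = -3/2 - 6*B/5)
V(f) = 2 + 1/(3*(1 + f)) (V(f) = 2 + 1/(3*(f + 1)) = 2 + 1/(3*(1 + f)))
(V(L(0, -3)) + J)² = ((7 + 6*(-3/2 - 6/5*(-3)))/(3*(1 + (-3/2 - 6/5*(-3)))) - 123/5)² = ((7 + 6*(-3/2 + 18/5))/(3*(1 + (-3/2 + 18/5))) - 123/5)² = ((7 + 6*(21/10))/(3*(1 + 21/10)) - 123/5)² = ((7 + 63/5)/(3*(31/10)) - 123/5)² = ((⅓)*(10/31)*(98/5) - 123/5)² = (196/93 - 123/5)² = (-10459/465)² = 109390681/216225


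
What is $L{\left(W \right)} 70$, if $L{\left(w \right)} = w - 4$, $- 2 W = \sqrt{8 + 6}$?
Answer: $-280 - 35 \sqrt{14} \approx -410.96$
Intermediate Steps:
$W = - \frac{\sqrt{14}}{2}$ ($W = - \frac{\sqrt{8 + 6}}{2} = - \frac{\sqrt{14}}{2} \approx -1.8708$)
$L{\left(w \right)} = -4 + w$
$L{\left(W \right)} 70 = \left(-4 - \frac{\sqrt{14}}{2}\right) 70 = -280 - 35 \sqrt{14}$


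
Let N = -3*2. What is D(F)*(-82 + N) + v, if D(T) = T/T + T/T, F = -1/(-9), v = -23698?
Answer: -23874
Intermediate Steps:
N = -6
F = 1/9 (F = -1*(-1/9) = 1/9 ≈ 0.11111)
D(T) = 2 (D(T) = 1 + 1 = 2)
D(F)*(-82 + N) + v = 2*(-82 - 6) - 23698 = 2*(-88) - 23698 = -176 - 23698 = -23874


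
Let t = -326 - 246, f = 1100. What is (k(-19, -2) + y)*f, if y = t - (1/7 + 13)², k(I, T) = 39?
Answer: -38039100/49 ≈ -7.7631e+5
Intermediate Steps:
t = -572
y = -36492/49 (y = -572 - (1/7 + 13)² = -572 - (⅐ + 13)² = -572 - (92/7)² = -572 - 1*8464/49 = -572 - 8464/49 = -36492/49 ≈ -744.73)
(k(-19, -2) + y)*f = (39 - 36492/49)*1100 = -34581/49*1100 = -38039100/49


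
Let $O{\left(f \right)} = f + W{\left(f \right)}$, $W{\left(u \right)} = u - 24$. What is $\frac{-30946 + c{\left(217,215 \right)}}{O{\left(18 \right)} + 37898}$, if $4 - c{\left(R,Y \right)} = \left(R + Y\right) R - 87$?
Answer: $- \frac{124599}{37910} \approx -3.2867$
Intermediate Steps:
$W{\left(u \right)} = -24 + u$ ($W{\left(u \right)} = u - 24 = -24 + u$)
$c{\left(R,Y \right)} = 91 - R \left(R + Y\right)$ ($c{\left(R,Y \right)} = 4 - \left(\left(R + Y\right) R - 87\right) = 4 - \left(R \left(R + Y\right) - 87\right) = 4 - \left(-87 + R \left(R + Y\right)\right) = 91 - R \left(R + Y\right)$)
$O{\left(f \right)} = -24 + 2 f$ ($O{\left(f \right)} = f + \left(-24 + f\right) = -24 + 2 f$)
$\frac{-30946 + c{\left(217,215 \right)}}{O{\left(18 \right)} + 37898} = \frac{-30946 - \left(46998 + 46655\right)}{\left(-24 + 2 \cdot 18\right) + 37898} = \frac{-30946 - 93653}{\left(-24 + 36\right) + 37898} = \frac{-30946 - 93653}{12 + 37898} = \frac{-30946 - 93653}{37910} = \left(-124599\right) \frac{1}{37910} = - \frac{124599}{37910}$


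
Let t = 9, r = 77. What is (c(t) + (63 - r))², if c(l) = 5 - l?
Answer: 324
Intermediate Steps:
(c(t) + (63 - r))² = ((5 - 1*9) + (63 - 1*77))² = ((5 - 9) + (63 - 77))² = (-4 - 14)² = (-18)² = 324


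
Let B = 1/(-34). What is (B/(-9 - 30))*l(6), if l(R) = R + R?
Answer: 2/221 ≈ 0.0090498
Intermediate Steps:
l(R) = 2*R
B = -1/34 ≈ -0.029412
(B/(-9 - 30))*l(6) = (-1/(34*(-9 - 30)))*(2*6) = -1/34/(-39)*12 = -1/34*(-1/39)*12 = (1/1326)*12 = 2/221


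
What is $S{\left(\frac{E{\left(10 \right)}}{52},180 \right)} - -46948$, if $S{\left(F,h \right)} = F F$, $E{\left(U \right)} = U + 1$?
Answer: $\frac{126947513}{2704} \approx 46948.0$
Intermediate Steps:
$E{\left(U \right)} = 1 + U$
$S{\left(F,h \right)} = F^{2}$
$S{\left(\frac{E{\left(10 \right)}}{52},180 \right)} - -46948 = \left(\frac{1 + 10}{52}\right)^{2} - -46948 = \left(11 \cdot \frac{1}{52}\right)^{2} + 46948 = \left(\frac{11}{52}\right)^{2} + 46948 = \frac{121}{2704} + 46948 = \frac{126947513}{2704}$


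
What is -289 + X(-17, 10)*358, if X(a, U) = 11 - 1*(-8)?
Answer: 6513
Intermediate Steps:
X(a, U) = 19 (X(a, U) = 11 + 8 = 19)
-289 + X(-17, 10)*358 = -289 + 19*358 = -289 + 6802 = 6513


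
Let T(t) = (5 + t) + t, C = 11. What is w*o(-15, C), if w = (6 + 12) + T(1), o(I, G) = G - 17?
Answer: -150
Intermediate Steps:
T(t) = 5 + 2*t
o(I, G) = -17 + G
w = 25 (w = (6 + 12) + (5 + 2*1) = 18 + (5 + 2) = 18 + 7 = 25)
w*o(-15, C) = 25*(-17 + 11) = 25*(-6) = -150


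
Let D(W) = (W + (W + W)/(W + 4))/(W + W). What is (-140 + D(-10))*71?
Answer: -29749/3 ≈ -9916.3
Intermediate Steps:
D(W) = (W + 2*W/(4 + W))/(2*W) (D(W) = (W + (2*W)/(4 + W))/((2*W)) = (W + 2*W/(4 + W))*(1/(2*W)) = (W + 2*W/(4 + W))/(2*W))
(-140 + D(-10))*71 = (-140 + (6 - 10)/(2*(4 - 10)))*71 = (-140 + (1/2)*(-4)/(-6))*71 = (-140 + (1/2)*(-1/6)*(-4))*71 = (-140 + 1/3)*71 = -419/3*71 = -29749/3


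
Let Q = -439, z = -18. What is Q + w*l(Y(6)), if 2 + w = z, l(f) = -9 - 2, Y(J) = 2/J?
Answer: -219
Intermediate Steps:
l(f) = -11
w = -20 (w = -2 - 18 = -20)
Q + w*l(Y(6)) = -439 - 20*(-11) = -439 + 220 = -219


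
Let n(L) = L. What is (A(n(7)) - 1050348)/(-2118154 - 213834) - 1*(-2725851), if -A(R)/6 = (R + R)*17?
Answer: 1589163218391/582997 ≈ 2.7259e+6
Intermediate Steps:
A(R) = -204*R (A(R) = -6*(R + R)*17 = -6*2*R*17 = -204*R)
(A(n(7)) - 1050348)/(-2118154 - 213834) - 1*(-2725851) = (-204*7 - 1050348)/(-2118154 - 213834) - 1*(-2725851) = (-1428 - 1050348)/(-2331988) + 2725851 = -1051776*(-1/2331988) + 2725851 = 262944/582997 + 2725851 = 1589163218391/582997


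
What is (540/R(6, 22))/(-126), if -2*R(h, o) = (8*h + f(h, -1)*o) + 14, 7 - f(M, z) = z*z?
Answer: 30/679 ≈ 0.044183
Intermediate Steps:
f(M, z) = 7 - z² (f(M, z) = 7 - z*z = 7 - z²)
R(h, o) = -7 - 4*h - 3*o (R(h, o) = -((8*h + (7 - 1*(-1)²)*o) + 14)/2 = -((8*h + (7 - 1*1)*o) + 14)/2 = -((8*h + (7 - 1)*o) + 14)/2 = -((8*h + 6*o) + 14)/2 = -((6*o + 8*h) + 14)/2 = -(14 + 6*o + 8*h)/2 = -7 - 4*h - 3*o)
(540/R(6, 22))/(-126) = (540/(-7 - 4*6 - 3*22))/(-126) = (540/(-7 - 24 - 66))*(-1/126) = (540/(-97))*(-1/126) = (540*(-1/97))*(-1/126) = -540/97*(-1/126) = 30/679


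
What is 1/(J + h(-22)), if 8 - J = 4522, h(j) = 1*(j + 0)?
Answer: -1/4536 ≈ -0.00022046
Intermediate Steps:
h(j) = j (h(j) = 1*j = j)
J = -4514 (J = 8 - 1*4522 = 8 - 4522 = -4514)
1/(J + h(-22)) = 1/(-4514 - 22) = 1/(-4536) = -1/4536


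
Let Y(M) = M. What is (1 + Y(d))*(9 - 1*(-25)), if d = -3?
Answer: -68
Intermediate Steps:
(1 + Y(d))*(9 - 1*(-25)) = (1 - 3)*(9 - 1*(-25)) = -2*(9 + 25) = -2*34 = -68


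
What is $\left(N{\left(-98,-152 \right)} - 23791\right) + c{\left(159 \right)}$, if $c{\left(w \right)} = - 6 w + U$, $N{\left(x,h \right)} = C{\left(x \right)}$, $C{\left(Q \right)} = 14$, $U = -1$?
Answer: $-24732$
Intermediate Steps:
$N{\left(x,h \right)} = 14$
$c{\left(w \right)} = -1 - 6 w$ ($c{\left(w \right)} = - 6 w - 1 = -1 - 6 w$)
$\left(N{\left(-98,-152 \right)} - 23791\right) + c{\left(159 \right)} = \left(14 - 23791\right) - 955 = -23777 - 955 = -24732$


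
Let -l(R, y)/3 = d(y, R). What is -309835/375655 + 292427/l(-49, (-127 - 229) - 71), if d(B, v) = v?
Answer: 3137317684/1577751 ≈ 1988.5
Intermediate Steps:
l(R, y) = -3*R
-309835/375655 + 292427/l(-49, (-127 - 229) - 71) = -309835/375655 + 292427/((-3*(-49))) = -309835*1/375655 + 292427/147 = -61967/75131 + 292427*(1/147) = -61967/75131 + 292427/147 = 3137317684/1577751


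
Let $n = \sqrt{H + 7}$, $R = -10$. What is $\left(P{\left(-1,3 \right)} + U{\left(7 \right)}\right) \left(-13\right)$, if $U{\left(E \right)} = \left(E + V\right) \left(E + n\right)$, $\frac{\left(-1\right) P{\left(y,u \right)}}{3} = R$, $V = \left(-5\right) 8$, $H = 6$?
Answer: $2613 + 429 \sqrt{13} \approx 4159.8$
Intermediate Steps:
$V = -40$
$P{\left(y,u \right)} = 30$ ($P{\left(y,u \right)} = \left(-3\right) \left(-10\right) = 30$)
$n = \sqrt{13}$ ($n = \sqrt{6 + 7} = \sqrt{13} \approx 3.6056$)
$U{\left(E \right)} = \left(-40 + E\right) \left(E + \sqrt{13}\right)$ ($U{\left(E \right)} = \left(E - 40\right) \left(E + \sqrt{13}\right) = \left(-40 + E\right) \left(E + \sqrt{13}\right)$)
$\left(P{\left(-1,3 \right)} + U{\left(7 \right)}\right) \left(-13\right) = \left(30 + \left(7^{2} - 280 - 40 \sqrt{13} + 7 \sqrt{13}\right)\right) \left(-13\right) = \left(30 + \left(49 - 280 - 40 \sqrt{13} + 7 \sqrt{13}\right)\right) \left(-13\right) = \left(30 - \left(231 + 33 \sqrt{13}\right)\right) \left(-13\right) = \left(-201 - 33 \sqrt{13}\right) \left(-13\right) = 2613 + 429 \sqrt{13}$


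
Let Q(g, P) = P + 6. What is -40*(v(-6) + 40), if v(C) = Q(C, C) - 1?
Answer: -1560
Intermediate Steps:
Q(g, P) = 6 + P
v(C) = 5 + C (v(C) = (6 + C) - 1 = 5 + C)
-40*(v(-6) + 40) = -40*((5 - 6) + 40) = -40*(-1 + 40) = -40*39 = -1560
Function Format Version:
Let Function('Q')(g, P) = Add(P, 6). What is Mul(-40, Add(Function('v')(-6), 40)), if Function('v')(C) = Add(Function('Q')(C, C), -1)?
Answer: -1560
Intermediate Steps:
Function('Q')(g, P) = Add(6, P)
Function('v')(C) = Add(5, C) (Function('v')(C) = Add(Add(6, C), -1) = Add(5, C))
Mul(-40, Add(Function('v')(-6), 40)) = Mul(-40, Add(Add(5, -6), 40)) = Mul(-40, Add(-1, 40)) = Mul(-40, 39) = -1560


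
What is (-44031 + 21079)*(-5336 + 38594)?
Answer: -763337616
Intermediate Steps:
(-44031 + 21079)*(-5336 + 38594) = -22952*33258 = -763337616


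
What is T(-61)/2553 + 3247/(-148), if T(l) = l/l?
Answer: -224039/10212 ≈ -21.939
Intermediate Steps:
T(l) = 1
T(-61)/2553 + 3247/(-148) = 1/2553 + 3247/(-148) = 1*(1/2553) + 3247*(-1/148) = 1/2553 - 3247/148 = -224039/10212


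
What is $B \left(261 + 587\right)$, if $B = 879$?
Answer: $745392$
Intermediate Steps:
$B \left(261 + 587\right) = 879 \left(261 + 587\right) = 879 \cdot 848 = 745392$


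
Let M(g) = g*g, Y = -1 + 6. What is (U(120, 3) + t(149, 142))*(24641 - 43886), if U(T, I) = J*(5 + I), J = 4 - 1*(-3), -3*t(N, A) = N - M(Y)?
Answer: -282260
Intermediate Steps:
Y = 5
M(g) = g²
t(N, A) = 25/3 - N/3 (t(N, A) = -(N - 1*5²)/3 = -(N - 1*25)/3 = -(N - 25)/3 = -(-25 + N)/3 = 25/3 - N/3)
J = 7 (J = 4 + 3 = 7)
U(T, I) = 35 + 7*I (U(T, I) = 7*(5 + I) = 35 + 7*I)
(U(120, 3) + t(149, 142))*(24641 - 43886) = ((35 + 7*3) + (25/3 - ⅓*149))*(24641 - 43886) = ((35 + 21) + (25/3 - 149/3))*(-19245) = (56 - 124/3)*(-19245) = (44/3)*(-19245) = -282260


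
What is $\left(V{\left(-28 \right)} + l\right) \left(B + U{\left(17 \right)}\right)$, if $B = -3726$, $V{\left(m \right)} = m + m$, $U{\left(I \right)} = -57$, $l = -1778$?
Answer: $6938022$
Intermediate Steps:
$V{\left(m \right)} = 2 m$
$\left(V{\left(-28 \right)} + l\right) \left(B + U{\left(17 \right)}\right) = \left(2 \left(-28\right) - 1778\right) \left(-3726 - 57\right) = \left(-56 - 1778\right) \left(-3783\right) = \left(-1834\right) \left(-3783\right) = 6938022$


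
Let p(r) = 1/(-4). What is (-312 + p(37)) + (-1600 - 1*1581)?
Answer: -13973/4 ≈ -3493.3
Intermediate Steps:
p(r) = -1/4
(-312 + p(37)) + (-1600 - 1*1581) = (-312 - 1/4) + (-1600 - 1*1581) = -1249/4 + (-1600 - 1581) = -1249/4 - 3181 = -13973/4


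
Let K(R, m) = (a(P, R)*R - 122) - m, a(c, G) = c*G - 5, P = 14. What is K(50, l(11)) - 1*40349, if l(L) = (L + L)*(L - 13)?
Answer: -5677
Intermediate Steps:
a(c, G) = -5 + G*c (a(c, G) = G*c - 5 = -5 + G*c)
l(L) = 2*L*(-13 + L) (l(L) = (2*L)*(-13 + L) = 2*L*(-13 + L))
K(R, m) = -122 - m + R*(-5 + 14*R) (K(R, m) = ((-5 + R*14)*R - 122) - m = ((-5 + 14*R)*R - 122) - m = (R*(-5 + 14*R) - 122) - m = (-122 + R*(-5 + 14*R)) - m = -122 - m + R*(-5 + 14*R))
K(50, l(11)) - 1*40349 = (-122 - 2*11*(-13 + 11) + 50*(-5 + 14*50)) - 1*40349 = (-122 - 2*11*(-2) + 50*(-5 + 700)) - 40349 = (-122 - 1*(-44) + 50*695) - 40349 = (-122 + 44 + 34750) - 40349 = 34672 - 40349 = -5677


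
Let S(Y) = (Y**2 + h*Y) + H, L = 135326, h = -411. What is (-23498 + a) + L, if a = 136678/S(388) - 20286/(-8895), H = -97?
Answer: 2990748900152/26747265 ≈ 1.1182e+5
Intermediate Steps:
S(Y) = -97 + Y**2 - 411*Y (S(Y) = (Y**2 - 411*Y) - 97 = -97 + Y**2 - 411*Y)
a = -344250268/26747265 (a = 136678/(-97 + 388**2 - 411*388) - 20286/(-8895) = 136678/(-97 + 150544 - 159468) - 20286*(-1/8895) = 136678/(-9021) + 6762/2965 = 136678*(-1/9021) + 6762/2965 = -136678/9021 + 6762/2965 = -344250268/26747265 ≈ -12.870)
(-23498 + a) + L = (-23498 - 344250268/26747265) + 135326 = -628851483238/26747265 + 135326 = 2990748900152/26747265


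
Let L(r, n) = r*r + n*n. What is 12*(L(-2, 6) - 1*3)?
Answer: 444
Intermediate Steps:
L(r, n) = n**2 + r**2 (L(r, n) = r**2 + n**2 = n**2 + r**2)
12*(L(-2, 6) - 1*3) = 12*((6**2 + (-2)**2) - 1*3) = 12*((36 + 4) - 3) = 12*(40 - 3) = 12*37 = 444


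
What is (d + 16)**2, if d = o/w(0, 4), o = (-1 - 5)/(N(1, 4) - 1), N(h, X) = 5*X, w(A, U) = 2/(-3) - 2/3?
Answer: 380689/1444 ≈ 263.64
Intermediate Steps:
w(A, U) = -4/3 (w(A, U) = 2*(-1/3) - 2*1/3 = -2/3 - 2/3 = -4/3)
o = -6/19 (o = (-1 - 5)/(5*4 - 1) = -6/(20 - 1) = -6/19 ≈ -0.31579)
d = 9/38 (d = -6/(19*(-4/3)) = -6/19*(-3/4) = 9/38 ≈ 0.23684)
(d + 16)**2 = (9/38 + 16)**2 = (617/38)**2 = 380689/1444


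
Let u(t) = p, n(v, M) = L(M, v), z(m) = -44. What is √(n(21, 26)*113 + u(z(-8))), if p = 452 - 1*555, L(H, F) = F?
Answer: √2270 ≈ 47.645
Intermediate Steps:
n(v, M) = v
p = -103 (p = 452 - 555 = -103)
u(t) = -103
√(n(21, 26)*113 + u(z(-8))) = √(21*113 - 103) = √(2373 - 103) = √2270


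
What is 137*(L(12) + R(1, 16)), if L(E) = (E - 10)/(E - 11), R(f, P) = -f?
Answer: 137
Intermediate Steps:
L(E) = (-10 + E)/(-11 + E)
137*(L(12) + R(1, 16)) = 137*((-10 + 12)/(-11 + 12) - 1*1) = 137*(2/1 - 1) = 137*(1*2 - 1) = 137*(2 - 1) = 137*1 = 137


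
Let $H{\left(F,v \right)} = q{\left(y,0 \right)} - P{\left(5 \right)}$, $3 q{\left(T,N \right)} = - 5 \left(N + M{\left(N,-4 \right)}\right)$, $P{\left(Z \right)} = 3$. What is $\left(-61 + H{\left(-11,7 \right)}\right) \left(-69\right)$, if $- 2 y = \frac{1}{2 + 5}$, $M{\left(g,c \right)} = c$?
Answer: $3956$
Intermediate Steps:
$y = - \frac{1}{14}$ ($y = - \frac{1}{2 \left(2 + 5\right)} = - \frac{1}{2 \cdot 7} = \left(- \frac{1}{2}\right) \frac{1}{7} = - \frac{1}{14} \approx -0.071429$)
$q{\left(T,N \right)} = \frac{20}{3} - \frac{5 N}{3}$ ($q{\left(T,N \right)} = \frac{\left(-5\right) \left(N - 4\right)}{3} = \frac{\left(-5\right) \left(-4 + N\right)}{3} = \frac{20 - 5 N}{3} = \frac{20}{3} - \frac{5 N}{3}$)
$H{\left(F,v \right)} = \frac{11}{3}$ ($H{\left(F,v \right)} = \left(\frac{20}{3} - 0\right) - 3 = \left(\frac{20}{3} + 0\right) - 3 = \frac{20}{3} - 3 = \frac{11}{3}$)
$\left(-61 + H{\left(-11,7 \right)}\right) \left(-69\right) = \left(-61 + \frac{11}{3}\right) \left(-69\right) = \left(- \frac{172}{3}\right) \left(-69\right) = 3956$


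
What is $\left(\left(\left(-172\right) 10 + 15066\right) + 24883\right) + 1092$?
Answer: $39321$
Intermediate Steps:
$\left(\left(\left(-172\right) 10 + 15066\right) + 24883\right) + 1092 = \left(\left(-1720 + 15066\right) + 24883\right) + 1092 = \left(13346 + 24883\right) + 1092 = 38229 + 1092 = 39321$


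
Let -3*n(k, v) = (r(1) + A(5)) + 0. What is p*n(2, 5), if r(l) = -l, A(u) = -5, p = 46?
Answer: 92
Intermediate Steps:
n(k, v) = 2 (n(k, v) = -((-1*1 - 5) + 0)/3 = -((-1 - 5) + 0)/3 = -(-6 + 0)/3 = -⅓*(-6) = 2)
p*n(2, 5) = 46*2 = 92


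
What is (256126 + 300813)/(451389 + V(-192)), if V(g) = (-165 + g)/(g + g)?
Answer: 71288192/57777911 ≈ 1.2338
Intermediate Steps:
V(g) = (-165 + g)/(2*g) (V(g) = (-165 + g)/((2*g)) = (-165 + g)*(1/(2*g)) = (-165 + g)/(2*g))
(256126 + 300813)/(451389 + V(-192)) = (256126 + 300813)/(451389 + (1/2)*(-165 - 192)/(-192)) = 556939/(451389 + (1/2)*(-1/192)*(-357)) = 556939/(451389 + 119/128) = 556939/(57777911/128) = 556939*(128/57777911) = 71288192/57777911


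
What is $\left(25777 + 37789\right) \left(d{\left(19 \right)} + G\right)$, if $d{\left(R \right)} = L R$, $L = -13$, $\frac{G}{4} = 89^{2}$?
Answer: $1998324342$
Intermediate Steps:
$G = 31684$ ($G = 4 \cdot 89^{2} = 4 \cdot 7921 = 31684$)
$d{\left(R \right)} = - 13 R$
$\left(25777 + 37789\right) \left(d{\left(19 \right)} + G\right) = \left(25777 + 37789\right) \left(\left(-13\right) 19 + 31684\right) = 63566 \left(-247 + 31684\right) = 63566 \cdot 31437 = 1998324342$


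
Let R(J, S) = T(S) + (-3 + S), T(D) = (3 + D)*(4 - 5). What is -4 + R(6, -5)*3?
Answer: -22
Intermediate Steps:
T(D) = -3 - D (T(D) = (3 + D)*(-1) = -3 - D)
R(J, S) = -6 (R(J, S) = (-3 - S) + (-3 + S) = -6)
-4 + R(6, -5)*3 = -4 - 6*3 = -4 - 18 = -22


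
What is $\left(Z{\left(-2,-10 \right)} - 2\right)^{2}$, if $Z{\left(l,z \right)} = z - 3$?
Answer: $225$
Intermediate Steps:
$Z{\left(l,z \right)} = -3 + z$
$\left(Z{\left(-2,-10 \right)} - 2\right)^{2} = \left(\left(-3 - 10\right) - 2\right)^{2} = \left(-13 - 2\right)^{2} = \left(-15\right)^{2} = 225$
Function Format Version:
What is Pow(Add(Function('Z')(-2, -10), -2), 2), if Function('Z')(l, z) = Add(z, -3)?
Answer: 225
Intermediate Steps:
Function('Z')(l, z) = Add(-3, z)
Pow(Add(Function('Z')(-2, -10), -2), 2) = Pow(Add(Add(-3, -10), -2), 2) = Pow(Add(-13, -2), 2) = Pow(-15, 2) = 225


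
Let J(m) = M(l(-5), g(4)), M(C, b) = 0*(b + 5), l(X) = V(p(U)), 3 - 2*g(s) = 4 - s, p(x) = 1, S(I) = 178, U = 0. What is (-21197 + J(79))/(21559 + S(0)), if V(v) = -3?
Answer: -21197/21737 ≈ -0.97516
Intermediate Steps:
g(s) = -1/2 + s/2 (g(s) = 3/2 - (4 - s)/2 = 3/2 + (-2 + s/2) = -1/2 + s/2)
l(X) = -3
M(C, b) = 0 (M(C, b) = 0*(5 + b) = 0)
J(m) = 0
(-21197 + J(79))/(21559 + S(0)) = (-21197 + 0)/(21559 + 178) = -21197/21737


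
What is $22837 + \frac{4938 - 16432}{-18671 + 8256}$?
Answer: $\frac{237858849}{10415} \approx 22838.0$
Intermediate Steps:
$22837 + \frac{4938 - 16432}{-18671 + 8256} = 22837 - \frac{11494}{-10415} = 22837 - - \frac{11494}{10415} = 22837 + \frac{11494}{10415} = \frac{237858849}{10415}$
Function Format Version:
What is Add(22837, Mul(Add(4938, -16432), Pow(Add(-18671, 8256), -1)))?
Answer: Rational(237858849, 10415) ≈ 22838.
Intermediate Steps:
Add(22837, Mul(Add(4938, -16432), Pow(Add(-18671, 8256), -1))) = Add(22837, Mul(-11494, Pow(-10415, -1))) = Add(22837, Mul(-11494, Rational(-1, 10415))) = Add(22837, Rational(11494, 10415)) = Rational(237858849, 10415)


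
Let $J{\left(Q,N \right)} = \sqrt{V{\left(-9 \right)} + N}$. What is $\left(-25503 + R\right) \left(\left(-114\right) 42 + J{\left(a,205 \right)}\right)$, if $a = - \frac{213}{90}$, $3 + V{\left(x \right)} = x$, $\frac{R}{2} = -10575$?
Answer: $223374564 - 46653 \sqrt{193} \approx 2.2273 \cdot 10^{8}$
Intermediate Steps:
$R = -21150$ ($R = 2 \left(-10575\right) = -21150$)
$V{\left(x \right)} = -3 + x$
$a = - \frac{71}{30}$ ($a = \left(-213\right) \frac{1}{90} = - \frac{71}{30} \approx -2.3667$)
$J{\left(Q,N \right)} = \sqrt{-12 + N}$ ($J{\left(Q,N \right)} = \sqrt{\left(-3 - 9\right) + N} = \sqrt{-12 + N}$)
$\left(-25503 + R\right) \left(\left(-114\right) 42 + J{\left(a,205 \right)}\right) = \left(-25503 - 21150\right) \left(\left(-114\right) 42 + \sqrt{-12 + 205}\right) = - 46653 \left(-4788 + \sqrt{193}\right) = 223374564 - 46653 \sqrt{193}$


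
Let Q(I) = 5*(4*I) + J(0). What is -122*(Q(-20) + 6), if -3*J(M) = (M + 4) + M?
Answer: 144692/3 ≈ 48231.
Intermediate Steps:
J(M) = -4/3 - 2*M/3 (J(M) = -((M + 4) + M)/3 = -((4 + M) + M)/3 = -(4 + 2*M)/3 = -4/3 - 2*M/3)
Q(I) = -4/3 + 20*I (Q(I) = 5*(4*I) + (-4/3 - ⅔*0) = 20*I + (-4/3 + 0) = 20*I - 4/3 = -4/3 + 20*I)
-122*(Q(-20) + 6) = -122*((-4/3 + 20*(-20)) + 6) = -122*((-4/3 - 400) + 6) = -122*(-1204/3 + 6) = -122*(-1186/3) = 144692/3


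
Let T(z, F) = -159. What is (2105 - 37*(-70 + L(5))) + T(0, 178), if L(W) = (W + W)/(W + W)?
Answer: 4499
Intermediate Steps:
L(W) = 1 (L(W) = (2*W)/((2*W)) = (2*W)*(1/(2*W)) = 1)
(2105 - 37*(-70 + L(5))) + T(0, 178) = (2105 - 37*(-70 + 1)) - 159 = (2105 - 37*(-69)) - 159 = (2105 + 2553) - 159 = 4658 - 159 = 4499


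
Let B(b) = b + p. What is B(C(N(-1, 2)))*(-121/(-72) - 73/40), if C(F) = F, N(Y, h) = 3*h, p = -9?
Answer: 13/30 ≈ 0.43333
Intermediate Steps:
B(b) = -9 + b (B(b) = b - 9 = -9 + b)
B(C(N(-1, 2)))*(-121/(-72) - 73/40) = (-9 + 3*2)*(-121/(-72) - 73/40) = (-9 + 6)*(-121*(-1/72) - 73*1/40) = -3*(121/72 - 73/40) = -3*(-13/90) = 13/30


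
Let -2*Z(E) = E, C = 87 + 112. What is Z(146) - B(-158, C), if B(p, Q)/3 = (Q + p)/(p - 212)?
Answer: -26887/370 ≈ -72.668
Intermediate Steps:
C = 199
Z(E) = -E/2
B(p, Q) = 3*(Q + p)/(-212 + p) (B(p, Q) = 3*((Q + p)/(p - 212)) = 3*((Q + p)/(-212 + p)) = 3*(Q + p)/(-212 + p))
Z(146) - B(-158, C) = -½*146 - 3*(199 - 158)/(-212 - 158) = -73 - 3*41/(-370) = -73 - 3*(-1)*41/370 = -73 - 1*(-123/370) = -73 + 123/370 = -26887/370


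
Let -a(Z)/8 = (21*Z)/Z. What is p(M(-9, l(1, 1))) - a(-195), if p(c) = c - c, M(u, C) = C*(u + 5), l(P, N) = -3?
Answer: 168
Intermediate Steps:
a(Z) = -168 (a(Z) = -8*21*Z/Z = -8*21 = -168)
M(u, C) = C*(5 + u)
p(c) = 0
p(M(-9, l(1, 1))) - a(-195) = 0 - 1*(-168) = 0 + 168 = 168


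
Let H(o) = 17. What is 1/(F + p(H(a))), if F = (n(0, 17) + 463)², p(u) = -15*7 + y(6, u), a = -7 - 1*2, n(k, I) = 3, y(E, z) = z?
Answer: 1/217068 ≈ 4.6069e-6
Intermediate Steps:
a = -9 (a = -7 - 2 = -9)
p(u) = -105 + u (p(u) = -15*7 + u = -105 + u)
F = 217156 (F = (3 + 463)² = 466² = 217156)
1/(F + p(H(a))) = 1/(217156 + (-105 + 17)) = 1/(217156 - 88) = 1/217068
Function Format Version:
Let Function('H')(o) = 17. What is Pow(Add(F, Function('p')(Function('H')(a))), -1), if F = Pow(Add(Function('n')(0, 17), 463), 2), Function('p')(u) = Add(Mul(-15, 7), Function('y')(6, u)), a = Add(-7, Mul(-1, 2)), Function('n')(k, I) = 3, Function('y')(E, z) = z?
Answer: Rational(1, 217068) ≈ 4.6069e-6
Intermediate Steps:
a = -9 (a = Add(-7, -2) = -9)
Function('p')(u) = Add(-105, u) (Function('p')(u) = Add(Mul(-15, 7), u) = Add(-105, u))
F = 217156 (F = Pow(Add(3, 463), 2) = Pow(466, 2) = 217156)
Pow(Add(F, Function('p')(Function('H')(a))), -1) = Pow(Add(217156, Add(-105, 17)), -1) = Pow(Add(217156, -88), -1) = Pow(217068, -1) = Rational(1, 217068)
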